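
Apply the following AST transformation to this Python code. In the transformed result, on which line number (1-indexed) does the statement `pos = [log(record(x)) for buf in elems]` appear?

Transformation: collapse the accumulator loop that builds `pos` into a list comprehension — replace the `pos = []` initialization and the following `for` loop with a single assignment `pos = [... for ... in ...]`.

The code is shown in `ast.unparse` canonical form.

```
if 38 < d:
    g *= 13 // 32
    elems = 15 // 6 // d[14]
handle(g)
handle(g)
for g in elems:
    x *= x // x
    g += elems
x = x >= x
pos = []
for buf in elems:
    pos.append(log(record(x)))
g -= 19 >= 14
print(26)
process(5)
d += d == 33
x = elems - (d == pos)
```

10

Transformed code:
if 38 < d:
    g *= 13 // 32
    elems = 15 // 6 // d[14]
handle(g)
handle(g)
for g in elems:
    x *= x // x
    g += elems
x = x >= x
pos = [log(record(x)) for buf in elems]
g -= 19 >= 14
print(26)
process(5)
d += d == 33
x = elems - (d == pos)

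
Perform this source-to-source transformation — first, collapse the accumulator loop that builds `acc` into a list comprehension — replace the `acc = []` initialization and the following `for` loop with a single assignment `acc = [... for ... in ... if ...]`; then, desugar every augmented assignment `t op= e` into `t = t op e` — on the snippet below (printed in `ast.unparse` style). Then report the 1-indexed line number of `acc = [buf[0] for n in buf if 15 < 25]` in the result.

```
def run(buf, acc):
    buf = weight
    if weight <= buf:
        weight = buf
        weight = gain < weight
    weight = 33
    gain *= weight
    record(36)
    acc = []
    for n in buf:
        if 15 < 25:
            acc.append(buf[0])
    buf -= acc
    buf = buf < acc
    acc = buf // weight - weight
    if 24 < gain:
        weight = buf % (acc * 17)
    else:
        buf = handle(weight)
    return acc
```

9

Transformed code:
def run(buf, acc):
    buf = weight
    if weight <= buf:
        weight = buf
        weight = gain < weight
    weight = 33
    gain = gain * weight
    record(36)
    acc = [buf[0] for n in buf if 15 < 25]
    buf = buf - acc
    buf = buf < acc
    acc = buf // weight - weight
    if 24 < gain:
        weight = buf % (acc * 17)
    else:
        buf = handle(weight)
    return acc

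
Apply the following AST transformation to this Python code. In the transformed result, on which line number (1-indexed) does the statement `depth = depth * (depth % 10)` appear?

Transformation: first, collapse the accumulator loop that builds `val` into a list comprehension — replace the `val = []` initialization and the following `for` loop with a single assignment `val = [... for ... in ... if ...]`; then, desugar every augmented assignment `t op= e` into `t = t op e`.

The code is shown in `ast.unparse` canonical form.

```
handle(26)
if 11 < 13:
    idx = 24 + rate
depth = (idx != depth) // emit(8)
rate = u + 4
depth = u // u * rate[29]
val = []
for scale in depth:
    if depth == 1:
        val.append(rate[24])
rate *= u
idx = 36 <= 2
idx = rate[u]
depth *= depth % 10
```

11

Transformed code:
handle(26)
if 11 < 13:
    idx = 24 + rate
depth = (idx != depth) // emit(8)
rate = u + 4
depth = u // u * rate[29]
val = [rate[24] for scale in depth if depth == 1]
rate = rate * u
idx = 36 <= 2
idx = rate[u]
depth = depth * (depth % 10)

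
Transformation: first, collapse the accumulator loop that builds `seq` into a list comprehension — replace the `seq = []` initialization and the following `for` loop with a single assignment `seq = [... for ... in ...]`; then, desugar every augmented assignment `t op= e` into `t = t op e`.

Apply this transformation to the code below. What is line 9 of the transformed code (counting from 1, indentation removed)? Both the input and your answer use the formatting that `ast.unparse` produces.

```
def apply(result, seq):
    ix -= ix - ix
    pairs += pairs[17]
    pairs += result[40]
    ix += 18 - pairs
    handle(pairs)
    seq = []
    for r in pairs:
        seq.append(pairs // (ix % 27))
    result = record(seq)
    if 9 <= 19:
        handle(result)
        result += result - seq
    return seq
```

if 9 <= 19:

Transformed code:
def apply(result, seq):
    ix = ix - (ix - ix)
    pairs = pairs + pairs[17]
    pairs = pairs + result[40]
    ix = ix + (18 - pairs)
    handle(pairs)
    seq = [pairs // (ix % 27) for r in pairs]
    result = record(seq)
    if 9 <= 19:
        handle(result)
        result = result + (result - seq)
    return seq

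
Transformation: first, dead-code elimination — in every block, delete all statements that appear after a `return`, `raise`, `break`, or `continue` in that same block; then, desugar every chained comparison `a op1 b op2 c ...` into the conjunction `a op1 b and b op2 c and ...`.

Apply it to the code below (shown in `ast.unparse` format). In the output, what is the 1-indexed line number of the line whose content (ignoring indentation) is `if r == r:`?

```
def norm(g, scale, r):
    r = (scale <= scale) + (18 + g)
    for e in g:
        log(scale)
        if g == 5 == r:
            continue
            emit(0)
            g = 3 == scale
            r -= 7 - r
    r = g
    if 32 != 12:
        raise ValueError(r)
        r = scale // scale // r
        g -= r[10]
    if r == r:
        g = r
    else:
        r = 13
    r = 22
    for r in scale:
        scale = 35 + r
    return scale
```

10

Transformed code:
def norm(g, scale, r):
    r = (scale <= scale) + (18 + g)
    for e in g:
        log(scale)
        if g == 5 and 5 == r:
            continue
    r = g
    if 32 != 12:
        raise ValueError(r)
    if r == r:
        g = r
    else:
        r = 13
    r = 22
    for r in scale:
        scale = 35 + r
    return scale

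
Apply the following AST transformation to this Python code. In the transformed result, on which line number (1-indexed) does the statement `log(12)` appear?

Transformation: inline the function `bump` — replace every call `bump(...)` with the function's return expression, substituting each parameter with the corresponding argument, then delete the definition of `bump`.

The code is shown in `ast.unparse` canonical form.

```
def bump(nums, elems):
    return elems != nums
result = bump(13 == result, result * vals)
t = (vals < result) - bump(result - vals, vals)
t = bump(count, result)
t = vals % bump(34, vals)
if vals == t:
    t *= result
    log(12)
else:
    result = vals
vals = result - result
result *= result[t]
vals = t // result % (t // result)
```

Transformed code:
result = result * vals != (13 == result)
t = (vals < result) - (vals != result - vals)
t = result != count
t = vals % (vals != 34)
if vals == t:
    t *= result
    log(12)
else:
    result = vals
vals = result - result
result *= result[t]
vals = t // result % (t // result)

7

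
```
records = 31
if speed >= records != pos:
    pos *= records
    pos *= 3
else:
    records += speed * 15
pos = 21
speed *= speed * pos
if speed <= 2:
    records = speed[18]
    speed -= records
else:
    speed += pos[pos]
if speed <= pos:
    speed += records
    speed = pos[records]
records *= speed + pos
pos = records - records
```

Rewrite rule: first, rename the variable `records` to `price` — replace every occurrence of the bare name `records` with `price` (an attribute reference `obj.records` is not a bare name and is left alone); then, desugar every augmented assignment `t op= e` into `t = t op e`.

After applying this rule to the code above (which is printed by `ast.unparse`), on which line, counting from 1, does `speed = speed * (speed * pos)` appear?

8

Transformed code:
price = 31
if speed >= price != pos:
    pos = pos * price
    pos = pos * 3
else:
    price = price + speed * 15
pos = 21
speed = speed * (speed * pos)
if speed <= 2:
    price = speed[18]
    speed = speed - price
else:
    speed = speed + pos[pos]
if speed <= pos:
    speed = speed + price
    speed = pos[price]
price = price * (speed + pos)
pos = price - price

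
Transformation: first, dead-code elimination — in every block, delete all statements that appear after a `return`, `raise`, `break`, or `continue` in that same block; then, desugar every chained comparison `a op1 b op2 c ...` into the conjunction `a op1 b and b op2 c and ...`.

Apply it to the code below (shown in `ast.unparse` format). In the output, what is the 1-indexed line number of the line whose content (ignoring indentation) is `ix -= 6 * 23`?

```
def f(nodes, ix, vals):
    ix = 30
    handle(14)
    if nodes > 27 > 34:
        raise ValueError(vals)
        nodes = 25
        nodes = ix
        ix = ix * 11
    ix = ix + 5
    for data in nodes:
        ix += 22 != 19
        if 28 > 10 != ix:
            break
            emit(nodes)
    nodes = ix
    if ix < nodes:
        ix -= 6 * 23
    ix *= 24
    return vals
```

13

Transformed code:
def f(nodes, ix, vals):
    ix = 30
    handle(14)
    if nodes > 27 and 27 > 34:
        raise ValueError(vals)
    ix = ix + 5
    for data in nodes:
        ix += 22 != 19
        if 28 > 10 and 10 != ix:
            break
    nodes = ix
    if ix < nodes:
        ix -= 6 * 23
    ix *= 24
    return vals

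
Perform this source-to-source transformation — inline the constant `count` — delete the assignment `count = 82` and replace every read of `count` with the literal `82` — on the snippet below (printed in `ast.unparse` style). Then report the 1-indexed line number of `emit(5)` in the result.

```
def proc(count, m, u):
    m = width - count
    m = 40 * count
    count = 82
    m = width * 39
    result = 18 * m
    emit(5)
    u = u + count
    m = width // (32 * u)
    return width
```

Transformed code:
def proc(count, m, u):
    m = width - 82
    m = 40 * 82
    m = width * 39
    result = 18 * m
    emit(5)
    u = u + 82
    m = width // (32 * u)
    return width

6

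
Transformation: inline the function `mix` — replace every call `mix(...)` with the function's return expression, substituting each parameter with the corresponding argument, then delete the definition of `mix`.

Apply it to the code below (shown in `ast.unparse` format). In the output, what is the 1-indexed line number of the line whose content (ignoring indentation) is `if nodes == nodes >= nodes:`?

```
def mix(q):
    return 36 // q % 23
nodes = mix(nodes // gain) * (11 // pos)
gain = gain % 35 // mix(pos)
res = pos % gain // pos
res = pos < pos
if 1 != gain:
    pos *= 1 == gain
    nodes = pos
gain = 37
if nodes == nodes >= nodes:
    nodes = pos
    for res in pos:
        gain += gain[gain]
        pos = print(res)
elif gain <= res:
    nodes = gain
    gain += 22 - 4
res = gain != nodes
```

Transformed code:
nodes = 36 // (nodes // gain) % 23 * (11 // pos)
gain = gain % 35 // (36 // pos % 23)
res = pos % gain // pos
res = pos < pos
if 1 != gain:
    pos *= 1 == gain
    nodes = pos
gain = 37
if nodes == nodes >= nodes:
    nodes = pos
    for res in pos:
        gain += gain[gain]
        pos = print(res)
elif gain <= res:
    nodes = gain
    gain += 22 - 4
res = gain != nodes

9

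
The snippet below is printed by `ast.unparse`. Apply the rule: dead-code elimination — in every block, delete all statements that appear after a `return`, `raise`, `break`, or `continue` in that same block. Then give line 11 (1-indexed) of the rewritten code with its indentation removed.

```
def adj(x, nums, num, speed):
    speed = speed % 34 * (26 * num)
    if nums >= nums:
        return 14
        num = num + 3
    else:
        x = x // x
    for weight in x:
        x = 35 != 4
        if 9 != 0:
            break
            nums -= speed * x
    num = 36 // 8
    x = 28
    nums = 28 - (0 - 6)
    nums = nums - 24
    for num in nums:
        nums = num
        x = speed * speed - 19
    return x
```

num = 36 // 8

Transformed code:
def adj(x, nums, num, speed):
    speed = speed % 34 * (26 * num)
    if nums >= nums:
        return 14
    else:
        x = x // x
    for weight in x:
        x = 35 != 4
        if 9 != 0:
            break
    num = 36 // 8
    x = 28
    nums = 28 - (0 - 6)
    nums = nums - 24
    for num in nums:
        nums = num
        x = speed * speed - 19
    return x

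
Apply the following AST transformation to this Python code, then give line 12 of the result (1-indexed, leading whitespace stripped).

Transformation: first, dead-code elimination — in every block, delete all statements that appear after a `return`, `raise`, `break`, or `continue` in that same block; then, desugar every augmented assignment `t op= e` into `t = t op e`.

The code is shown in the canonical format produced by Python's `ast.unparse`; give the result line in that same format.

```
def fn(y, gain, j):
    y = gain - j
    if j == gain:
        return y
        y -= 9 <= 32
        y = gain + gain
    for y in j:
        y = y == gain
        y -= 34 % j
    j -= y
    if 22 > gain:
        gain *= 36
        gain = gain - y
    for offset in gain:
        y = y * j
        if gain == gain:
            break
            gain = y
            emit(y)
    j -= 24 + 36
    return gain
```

for offset in gain:

Transformed code:
def fn(y, gain, j):
    y = gain - j
    if j == gain:
        return y
    for y in j:
        y = y == gain
        y = y - 34 % j
    j = j - y
    if 22 > gain:
        gain = gain * 36
        gain = gain - y
    for offset in gain:
        y = y * j
        if gain == gain:
            break
    j = j - (24 + 36)
    return gain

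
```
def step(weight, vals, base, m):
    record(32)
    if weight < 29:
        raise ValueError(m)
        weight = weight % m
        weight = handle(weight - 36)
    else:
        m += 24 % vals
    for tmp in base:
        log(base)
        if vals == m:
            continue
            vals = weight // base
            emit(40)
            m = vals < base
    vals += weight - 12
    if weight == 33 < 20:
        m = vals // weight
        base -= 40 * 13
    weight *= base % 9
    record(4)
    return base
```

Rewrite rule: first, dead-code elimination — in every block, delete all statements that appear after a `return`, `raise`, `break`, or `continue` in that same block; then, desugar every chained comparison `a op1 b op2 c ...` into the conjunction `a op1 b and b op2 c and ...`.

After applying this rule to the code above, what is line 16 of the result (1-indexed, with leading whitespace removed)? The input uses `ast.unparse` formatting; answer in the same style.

record(4)

Transformed code:
def step(weight, vals, base, m):
    record(32)
    if weight < 29:
        raise ValueError(m)
    else:
        m += 24 % vals
    for tmp in base:
        log(base)
        if vals == m:
            continue
    vals += weight - 12
    if weight == 33 and 33 < 20:
        m = vals // weight
        base -= 40 * 13
    weight *= base % 9
    record(4)
    return base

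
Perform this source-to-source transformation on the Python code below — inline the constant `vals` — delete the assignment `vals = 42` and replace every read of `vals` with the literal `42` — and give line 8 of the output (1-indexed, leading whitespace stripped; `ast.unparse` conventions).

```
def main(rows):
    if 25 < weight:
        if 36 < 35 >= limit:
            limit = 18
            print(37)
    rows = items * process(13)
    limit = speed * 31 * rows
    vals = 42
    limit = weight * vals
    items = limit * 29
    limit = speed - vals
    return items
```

limit = weight * 42

Transformed code:
def main(rows):
    if 25 < weight:
        if 36 < 35 >= limit:
            limit = 18
            print(37)
    rows = items * process(13)
    limit = speed * 31 * rows
    limit = weight * 42
    items = limit * 29
    limit = speed - 42
    return items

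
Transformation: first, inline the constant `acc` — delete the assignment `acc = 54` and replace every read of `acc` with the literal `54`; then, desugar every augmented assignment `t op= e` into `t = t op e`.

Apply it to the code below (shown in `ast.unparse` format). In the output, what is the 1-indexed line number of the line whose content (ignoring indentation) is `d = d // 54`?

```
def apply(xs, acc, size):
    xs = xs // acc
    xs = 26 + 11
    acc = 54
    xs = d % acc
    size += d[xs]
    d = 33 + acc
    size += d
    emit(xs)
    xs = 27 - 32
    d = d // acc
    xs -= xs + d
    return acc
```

Transformed code:
def apply(xs, acc, size):
    xs = xs // 54
    xs = 26 + 11
    xs = d % 54
    size = size + d[xs]
    d = 33 + 54
    size = size + d
    emit(xs)
    xs = 27 - 32
    d = d // 54
    xs = xs - (xs + d)
    return 54

10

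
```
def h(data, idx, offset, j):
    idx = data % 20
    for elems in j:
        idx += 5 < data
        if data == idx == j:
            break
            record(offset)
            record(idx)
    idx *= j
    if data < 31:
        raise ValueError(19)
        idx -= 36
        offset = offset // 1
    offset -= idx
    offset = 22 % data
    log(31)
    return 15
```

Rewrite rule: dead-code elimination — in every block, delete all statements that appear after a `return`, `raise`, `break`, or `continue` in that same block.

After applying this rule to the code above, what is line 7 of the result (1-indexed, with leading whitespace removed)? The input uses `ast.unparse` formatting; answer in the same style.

idx *= j

Transformed code:
def h(data, idx, offset, j):
    idx = data % 20
    for elems in j:
        idx += 5 < data
        if data == idx == j:
            break
    idx *= j
    if data < 31:
        raise ValueError(19)
    offset -= idx
    offset = 22 % data
    log(31)
    return 15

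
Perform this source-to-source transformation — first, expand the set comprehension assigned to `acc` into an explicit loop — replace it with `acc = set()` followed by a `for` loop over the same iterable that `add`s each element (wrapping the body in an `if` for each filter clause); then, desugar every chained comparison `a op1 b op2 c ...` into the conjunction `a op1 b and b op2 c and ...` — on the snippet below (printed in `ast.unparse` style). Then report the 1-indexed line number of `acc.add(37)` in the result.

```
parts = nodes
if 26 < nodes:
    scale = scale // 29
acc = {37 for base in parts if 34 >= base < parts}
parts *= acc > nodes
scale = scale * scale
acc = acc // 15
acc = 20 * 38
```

7

Transformed code:
parts = nodes
if 26 < nodes:
    scale = scale // 29
acc = set()
for base in parts:
    if 34 >= base and base < parts:
        acc.add(37)
parts *= acc > nodes
scale = scale * scale
acc = acc // 15
acc = 20 * 38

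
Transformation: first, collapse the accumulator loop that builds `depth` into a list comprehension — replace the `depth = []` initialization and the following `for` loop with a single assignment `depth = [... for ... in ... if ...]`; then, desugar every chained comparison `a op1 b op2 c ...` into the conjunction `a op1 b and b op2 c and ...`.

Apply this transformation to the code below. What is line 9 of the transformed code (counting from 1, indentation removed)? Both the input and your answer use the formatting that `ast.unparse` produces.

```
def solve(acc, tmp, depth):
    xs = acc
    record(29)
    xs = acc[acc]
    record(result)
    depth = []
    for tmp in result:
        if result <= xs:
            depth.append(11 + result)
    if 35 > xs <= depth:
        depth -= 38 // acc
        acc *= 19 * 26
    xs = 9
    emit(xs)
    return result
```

Transformed code:
def solve(acc, tmp, depth):
    xs = acc
    record(29)
    xs = acc[acc]
    record(result)
    depth = [11 + result for tmp in result if result <= xs]
    if 35 > xs and xs <= depth:
        depth -= 38 // acc
        acc *= 19 * 26
    xs = 9
    emit(xs)
    return result

acc *= 19 * 26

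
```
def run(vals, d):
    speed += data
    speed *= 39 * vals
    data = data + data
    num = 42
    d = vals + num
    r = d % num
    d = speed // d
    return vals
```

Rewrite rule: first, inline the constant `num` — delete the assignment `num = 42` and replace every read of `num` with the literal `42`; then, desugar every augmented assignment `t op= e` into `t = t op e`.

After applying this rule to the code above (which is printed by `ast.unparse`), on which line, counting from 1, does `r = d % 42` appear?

6

Transformed code:
def run(vals, d):
    speed = speed + data
    speed = speed * (39 * vals)
    data = data + data
    d = vals + 42
    r = d % 42
    d = speed // d
    return vals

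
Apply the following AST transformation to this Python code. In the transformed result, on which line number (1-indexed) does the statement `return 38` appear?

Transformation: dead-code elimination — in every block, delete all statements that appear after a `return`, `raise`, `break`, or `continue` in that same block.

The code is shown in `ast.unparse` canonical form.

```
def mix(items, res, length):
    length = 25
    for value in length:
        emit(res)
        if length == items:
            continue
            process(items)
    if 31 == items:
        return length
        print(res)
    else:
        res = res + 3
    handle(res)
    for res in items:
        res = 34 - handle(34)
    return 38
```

Transformed code:
def mix(items, res, length):
    length = 25
    for value in length:
        emit(res)
        if length == items:
            continue
    if 31 == items:
        return length
    else:
        res = res + 3
    handle(res)
    for res in items:
        res = 34 - handle(34)
    return 38

14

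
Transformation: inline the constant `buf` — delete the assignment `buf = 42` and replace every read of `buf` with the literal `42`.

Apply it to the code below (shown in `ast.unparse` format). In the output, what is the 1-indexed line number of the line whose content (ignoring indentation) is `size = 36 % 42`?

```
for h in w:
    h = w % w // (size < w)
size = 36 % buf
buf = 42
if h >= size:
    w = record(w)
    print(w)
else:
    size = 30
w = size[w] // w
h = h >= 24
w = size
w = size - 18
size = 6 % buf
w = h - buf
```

3

Transformed code:
for h in w:
    h = w % w // (size < w)
size = 36 % 42
if h >= size:
    w = record(w)
    print(w)
else:
    size = 30
w = size[w] // w
h = h >= 24
w = size
w = size - 18
size = 6 % 42
w = h - 42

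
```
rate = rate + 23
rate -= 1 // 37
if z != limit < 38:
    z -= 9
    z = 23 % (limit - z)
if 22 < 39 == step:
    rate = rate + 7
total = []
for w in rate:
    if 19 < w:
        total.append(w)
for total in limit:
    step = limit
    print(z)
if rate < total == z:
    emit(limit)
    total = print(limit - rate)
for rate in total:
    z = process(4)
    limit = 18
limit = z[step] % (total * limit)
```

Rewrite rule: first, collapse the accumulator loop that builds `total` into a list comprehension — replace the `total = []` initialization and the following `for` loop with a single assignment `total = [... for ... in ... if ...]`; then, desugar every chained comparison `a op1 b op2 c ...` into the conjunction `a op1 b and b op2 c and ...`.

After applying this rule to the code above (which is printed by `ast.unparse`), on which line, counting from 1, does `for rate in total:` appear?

Transformed code:
rate = rate + 23
rate -= 1 // 37
if z != limit and limit < 38:
    z -= 9
    z = 23 % (limit - z)
if 22 < 39 and 39 == step:
    rate = rate + 7
total = [w for w in rate if 19 < w]
for total in limit:
    step = limit
    print(z)
if rate < total and total == z:
    emit(limit)
    total = print(limit - rate)
for rate in total:
    z = process(4)
    limit = 18
limit = z[step] % (total * limit)

15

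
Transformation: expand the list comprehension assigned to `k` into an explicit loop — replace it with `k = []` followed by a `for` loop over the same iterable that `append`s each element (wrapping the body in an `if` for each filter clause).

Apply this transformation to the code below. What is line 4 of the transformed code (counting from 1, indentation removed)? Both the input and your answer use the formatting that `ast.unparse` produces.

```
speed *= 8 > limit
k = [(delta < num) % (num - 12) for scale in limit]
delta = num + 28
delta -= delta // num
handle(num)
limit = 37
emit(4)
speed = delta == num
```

k.append((delta < num) % (num - 12))

Transformed code:
speed *= 8 > limit
k = []
for scale in limit:
    k.append((delta < num) % (num - 12))
delta = num + 28
delta -= delta // num
handle(num)
limit = 37
emit(4)
speed = delta == num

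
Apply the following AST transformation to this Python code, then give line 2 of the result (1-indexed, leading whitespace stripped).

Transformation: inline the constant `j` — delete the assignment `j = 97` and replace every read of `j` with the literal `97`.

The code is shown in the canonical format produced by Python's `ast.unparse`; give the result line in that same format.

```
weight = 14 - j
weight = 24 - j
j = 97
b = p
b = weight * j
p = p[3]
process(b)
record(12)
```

weight = 24 - 97

Transformed code:
weight = 14 - 97
weight = 24 - 97
b = p
b = weight * 97
p = p[3]
process(b)
record(12)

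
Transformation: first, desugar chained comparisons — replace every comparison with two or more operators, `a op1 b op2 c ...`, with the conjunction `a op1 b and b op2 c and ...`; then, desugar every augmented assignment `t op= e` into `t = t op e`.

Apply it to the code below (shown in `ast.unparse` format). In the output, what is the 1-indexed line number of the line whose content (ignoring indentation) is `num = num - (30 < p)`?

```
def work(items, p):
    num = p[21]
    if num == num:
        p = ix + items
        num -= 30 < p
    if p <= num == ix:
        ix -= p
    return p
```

5

Transformed code:
def work(items, p):
    num = p[21]
    if num == num:
        p = ix + items
        num = num - (30 < p)
    if p <= num and num == ix:
        ix = ix - p
    return p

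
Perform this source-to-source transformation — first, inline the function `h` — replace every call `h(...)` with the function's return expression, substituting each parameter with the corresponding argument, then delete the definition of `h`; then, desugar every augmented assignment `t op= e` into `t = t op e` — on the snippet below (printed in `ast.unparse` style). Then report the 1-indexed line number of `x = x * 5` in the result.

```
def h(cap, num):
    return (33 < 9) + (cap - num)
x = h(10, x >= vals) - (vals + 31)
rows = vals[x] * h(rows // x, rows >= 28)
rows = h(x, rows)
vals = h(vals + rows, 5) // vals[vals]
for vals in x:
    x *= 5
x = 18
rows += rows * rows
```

Transformed code:
x = (33 < 9) + (10 - (x >= vals)) - (vals + 31)
rows = vals[x] * ((33 < 9) + (rows // x - (rows >= 28)))
rows = (33 < 9) + (x - rows)
vals = ((33 < 9) + (vals + rows - 5)) // vals[vals]
for vals in x:
    x = x * 5
x = 18
rows = rows + rows * rows

6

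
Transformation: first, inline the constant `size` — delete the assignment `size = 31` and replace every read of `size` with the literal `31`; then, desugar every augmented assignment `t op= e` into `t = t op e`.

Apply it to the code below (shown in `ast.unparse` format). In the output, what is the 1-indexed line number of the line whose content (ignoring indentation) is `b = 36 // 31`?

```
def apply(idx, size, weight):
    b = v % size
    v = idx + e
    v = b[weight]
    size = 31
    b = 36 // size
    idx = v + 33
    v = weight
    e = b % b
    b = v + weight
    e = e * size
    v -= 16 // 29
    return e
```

Transformed code:
def apply(idx, size, weight):
    b = v % 31
    v = idx + e
    v = b[weight]
    b = 36 // 31
    idx = v + 33
    v = weight
    e = b % b
    b = v + weight
    e = e * 31
    v = v - 16 // 29
    return e

5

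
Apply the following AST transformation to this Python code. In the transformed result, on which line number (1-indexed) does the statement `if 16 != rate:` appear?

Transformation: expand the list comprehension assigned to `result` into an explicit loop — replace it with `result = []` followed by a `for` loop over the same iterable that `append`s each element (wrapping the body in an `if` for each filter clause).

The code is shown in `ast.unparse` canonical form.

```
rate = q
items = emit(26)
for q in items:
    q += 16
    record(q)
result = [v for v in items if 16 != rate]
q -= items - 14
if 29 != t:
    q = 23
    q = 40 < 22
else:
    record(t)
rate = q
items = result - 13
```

8

Transformed code:
rate = q
items = emit(26)
for q in items:
    q += 16
    record(q)
result = []
for v in items:
    if 16 != rate:
        result.append(v)
q -= items - 14
if 29 != t:
    q = 23
    q = 40 < 22
else:
    record(t)
rate = q
items = result - 13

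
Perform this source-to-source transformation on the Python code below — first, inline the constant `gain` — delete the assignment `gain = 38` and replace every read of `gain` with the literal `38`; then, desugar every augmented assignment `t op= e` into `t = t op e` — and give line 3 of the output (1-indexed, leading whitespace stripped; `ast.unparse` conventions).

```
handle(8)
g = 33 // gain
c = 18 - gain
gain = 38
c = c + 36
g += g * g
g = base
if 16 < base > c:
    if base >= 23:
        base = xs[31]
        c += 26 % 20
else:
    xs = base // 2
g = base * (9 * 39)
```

Transformed code:
handle(8)
g = 33 // 38
c = 18 - 38
c = c + 36
g = g + g * g
g = base
if 16 < base > c:
    if base >= 23:
        base = xs[31]
        c = c + 26 % 20
else:
    xs = base // 2
g = base * (9 * 39)

c = 18 - 38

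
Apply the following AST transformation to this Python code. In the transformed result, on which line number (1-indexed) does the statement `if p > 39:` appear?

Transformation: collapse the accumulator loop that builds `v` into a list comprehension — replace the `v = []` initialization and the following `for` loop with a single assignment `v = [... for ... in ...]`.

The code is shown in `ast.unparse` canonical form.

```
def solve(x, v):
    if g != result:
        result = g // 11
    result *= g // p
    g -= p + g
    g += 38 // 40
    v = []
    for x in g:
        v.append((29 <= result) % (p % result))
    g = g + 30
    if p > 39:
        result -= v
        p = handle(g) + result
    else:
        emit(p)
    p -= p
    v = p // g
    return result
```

9

Transformed code:
def solve(x, v):
    if g != result:
        result = g // 11
    result *= g // p
    g -= p + g
    g += 38 // 40
    v = [(29 <= result) % (p % result) for x in g]
    g = g + 30
    if p > 39:
        result -= v
        p = handle(g) + result
    else:
        emit(p)
    p -= p
    v = p // g
    return result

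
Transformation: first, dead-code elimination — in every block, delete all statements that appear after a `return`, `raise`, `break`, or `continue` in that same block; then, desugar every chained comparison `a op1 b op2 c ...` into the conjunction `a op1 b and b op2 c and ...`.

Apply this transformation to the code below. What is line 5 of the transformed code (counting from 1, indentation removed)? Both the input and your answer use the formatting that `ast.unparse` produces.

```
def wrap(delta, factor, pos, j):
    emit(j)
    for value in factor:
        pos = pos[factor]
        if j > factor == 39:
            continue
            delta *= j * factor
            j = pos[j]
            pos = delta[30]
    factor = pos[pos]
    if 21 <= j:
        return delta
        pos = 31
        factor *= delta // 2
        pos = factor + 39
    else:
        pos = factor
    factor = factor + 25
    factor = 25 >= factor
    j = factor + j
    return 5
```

if j > factor and factor == 39:

Transformed code:
def wrap(delta, factor, pos, j):
    emit(j)
    for value in factor:
        pos = pos[factor]
        if j > factor and factor == 39:
            continue
    factor = pos[pos]
    if 21 <= j:
        return delta
    else:
        pos = factor
    factor = factor + 25
    factor = 25 >= factor
    j = factor + j
    return 5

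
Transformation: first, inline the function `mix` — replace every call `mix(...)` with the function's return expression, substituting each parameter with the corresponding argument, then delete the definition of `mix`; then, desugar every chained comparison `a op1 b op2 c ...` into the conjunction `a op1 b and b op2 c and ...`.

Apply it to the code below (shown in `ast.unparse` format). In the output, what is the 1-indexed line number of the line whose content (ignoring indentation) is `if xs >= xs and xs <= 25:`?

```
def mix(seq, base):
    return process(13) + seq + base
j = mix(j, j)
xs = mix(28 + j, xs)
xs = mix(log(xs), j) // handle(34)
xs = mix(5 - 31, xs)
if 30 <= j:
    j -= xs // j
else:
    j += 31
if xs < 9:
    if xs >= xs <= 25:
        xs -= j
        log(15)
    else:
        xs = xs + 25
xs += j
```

Transformed code:
j = process(13) + j + j
xs = process(13) + (28 + j) + xs
xs = (process(13) + log(xs) + j) // handle(34)
xs = process(13) + (5 - 31) + xs
if 30 <= j:
    j -= xs // j
else:
    j += 31
if xs < 9:
    if xs >= xs and xs <= 25:
        xs -= j
        log(15)
    else:
        xs = xs + 25
xs += j

10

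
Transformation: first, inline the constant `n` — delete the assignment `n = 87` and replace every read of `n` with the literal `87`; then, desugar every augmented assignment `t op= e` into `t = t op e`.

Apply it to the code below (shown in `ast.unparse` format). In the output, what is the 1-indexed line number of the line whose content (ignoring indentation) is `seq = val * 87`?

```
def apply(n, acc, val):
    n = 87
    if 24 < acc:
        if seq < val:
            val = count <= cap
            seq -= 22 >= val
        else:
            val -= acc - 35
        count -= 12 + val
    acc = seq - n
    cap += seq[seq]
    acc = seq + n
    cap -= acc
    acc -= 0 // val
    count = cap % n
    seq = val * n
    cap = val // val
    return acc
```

Transformed code:
def apply(n, acc, val):
    if 24 < acc:
        if seq < val:
            val = count <= cap
            seq = seq - (22 >= val)
        else:
            val = val - (acc - 35)
        count = count - (12 + val)
    acc = seq - 87
    cap = cap + seq[seq]
    acc = seq + 87
    cap = cap - acc
    acc = acc - 0 // val
    count = cap % 87
    seq = val * 87
    cap = val // val
    return acc

15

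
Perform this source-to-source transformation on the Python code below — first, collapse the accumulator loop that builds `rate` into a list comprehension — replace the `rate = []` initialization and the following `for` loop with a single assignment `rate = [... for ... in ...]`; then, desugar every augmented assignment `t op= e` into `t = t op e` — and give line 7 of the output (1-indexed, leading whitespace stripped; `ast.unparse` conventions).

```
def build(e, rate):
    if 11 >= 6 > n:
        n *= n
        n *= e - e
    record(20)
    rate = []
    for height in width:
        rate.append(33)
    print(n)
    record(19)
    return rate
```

Transformed code:
def build(e, rate):
    if 11 >= 6 > n:
        n = n * n
        n = n * (e - e)
    record(20)
    rate = [33 for height in width]
    print(n)
    record(19)
    return rate

print(n)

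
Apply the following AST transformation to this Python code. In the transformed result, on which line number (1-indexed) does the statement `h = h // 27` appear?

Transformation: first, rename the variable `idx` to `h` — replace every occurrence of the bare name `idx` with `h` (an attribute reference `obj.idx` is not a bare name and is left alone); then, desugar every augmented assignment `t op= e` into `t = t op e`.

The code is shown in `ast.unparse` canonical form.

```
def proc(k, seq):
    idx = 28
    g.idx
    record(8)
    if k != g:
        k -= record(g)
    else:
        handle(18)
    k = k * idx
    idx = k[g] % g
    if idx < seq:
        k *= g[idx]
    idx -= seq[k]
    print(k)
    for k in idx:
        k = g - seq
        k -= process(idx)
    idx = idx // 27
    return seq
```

Transformed code:
def proc(k, seq):
    h = 28
    g.idx
    record(8)
    if k != g:
        k = k - record(g)
    else:
        handle(18)
    k = k * h
    h = k[g] % g
    if h < seq:
        k = k * g[h]
    h = h - seq[k]
    print(k)
    for k in h:
        k = g - seq
        k = k - process(h)
    h = h // 27
    return seq

18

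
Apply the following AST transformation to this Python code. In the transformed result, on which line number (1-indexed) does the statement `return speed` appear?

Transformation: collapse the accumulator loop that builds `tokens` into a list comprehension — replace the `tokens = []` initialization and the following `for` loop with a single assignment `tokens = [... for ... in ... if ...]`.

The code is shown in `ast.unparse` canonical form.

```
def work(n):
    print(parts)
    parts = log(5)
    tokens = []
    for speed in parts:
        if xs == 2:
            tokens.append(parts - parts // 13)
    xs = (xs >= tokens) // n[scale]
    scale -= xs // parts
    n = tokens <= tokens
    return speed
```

8

Transformed code:
def work(n):
    print(parts)
    parts = log(5)
    tokens = [parts - parts // 13 for speed in parts if xs == 2]
    xs = (xs >= tokens) // n[scale]
    scale -= xs // parts
    n = tokens <= tokens
    return speed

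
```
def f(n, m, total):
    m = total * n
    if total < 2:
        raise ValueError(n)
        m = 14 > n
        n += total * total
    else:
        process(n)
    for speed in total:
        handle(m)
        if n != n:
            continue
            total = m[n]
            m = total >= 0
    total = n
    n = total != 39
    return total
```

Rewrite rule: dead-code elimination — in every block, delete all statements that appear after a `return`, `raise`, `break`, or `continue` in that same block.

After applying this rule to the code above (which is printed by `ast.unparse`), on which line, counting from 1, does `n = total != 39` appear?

12

Transformed code:
def f(n, m, total):
    m = total * n
    if total < 2:
        raise ValueError(n)
    else:
        process(n)
    for speed in total:
        handle(m)
        if n != n:
            continue
    total = n
    n = total != 39
    return total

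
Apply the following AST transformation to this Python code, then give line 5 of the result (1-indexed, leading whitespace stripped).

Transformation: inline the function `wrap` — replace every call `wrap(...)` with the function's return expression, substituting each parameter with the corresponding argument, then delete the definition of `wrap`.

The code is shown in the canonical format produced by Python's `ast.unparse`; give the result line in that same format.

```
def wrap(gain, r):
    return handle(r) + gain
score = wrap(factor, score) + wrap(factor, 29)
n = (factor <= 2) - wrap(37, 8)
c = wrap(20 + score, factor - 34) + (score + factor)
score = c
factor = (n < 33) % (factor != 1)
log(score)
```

Transformed code:
score = handle(score) + factor + (handle(29) + factor)
n = (factor <= 2) - (handle(8) + 37)
c = handle(factor - 34) + (20 + score) + (score + factor)
score = c
factor = (n < 33) % (factor != 1)
log(score)

factor = (n < 33) % (factor != 1)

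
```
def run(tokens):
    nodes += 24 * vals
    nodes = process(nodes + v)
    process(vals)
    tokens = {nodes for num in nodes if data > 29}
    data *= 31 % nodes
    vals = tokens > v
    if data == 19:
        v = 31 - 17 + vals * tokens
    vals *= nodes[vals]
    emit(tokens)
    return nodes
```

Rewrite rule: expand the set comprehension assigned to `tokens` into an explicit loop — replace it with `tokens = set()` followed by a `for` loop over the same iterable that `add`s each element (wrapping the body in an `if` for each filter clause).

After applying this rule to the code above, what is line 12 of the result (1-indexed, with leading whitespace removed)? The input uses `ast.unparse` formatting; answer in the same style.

Transformed code:
def run(tokens):
    nodes += 24 * vals
    nodes = process(nodes + v)
    process(vals)
    tokens = set()
    for num in nodes:
        if data > 29:
            tokens.add(nodes)
    data *= 31 % nodes
    vals = tokens > v
    if data == 19:
        v = 31 - 17 + vals * tokens
    vals *= nodes[vals]
    emit(tokens)
    return nodes

v = 31 - 17 + vals * tokens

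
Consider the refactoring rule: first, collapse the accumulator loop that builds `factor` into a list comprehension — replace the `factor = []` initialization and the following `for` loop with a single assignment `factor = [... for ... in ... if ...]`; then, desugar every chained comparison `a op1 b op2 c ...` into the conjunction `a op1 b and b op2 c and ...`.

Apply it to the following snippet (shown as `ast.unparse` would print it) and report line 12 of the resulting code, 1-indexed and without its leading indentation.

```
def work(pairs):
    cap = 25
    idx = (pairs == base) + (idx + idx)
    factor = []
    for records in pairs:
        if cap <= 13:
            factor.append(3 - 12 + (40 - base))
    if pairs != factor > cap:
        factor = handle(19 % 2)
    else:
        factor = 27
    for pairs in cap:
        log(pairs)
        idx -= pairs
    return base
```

return base

Transformed code:
def work(pairs):
    cap = 25
    idx = (pairs == base) + (idx + idx)
    factor = [3 - 12 + (40 - base) for records in pairs if cap <= 13]
    if pairs != factor and factor > cap:
        factor = handle(19 % 2)
    else:
        factor = 27
    for pairs in cap:
        log(pairs)
        idx -= pairs
    return base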